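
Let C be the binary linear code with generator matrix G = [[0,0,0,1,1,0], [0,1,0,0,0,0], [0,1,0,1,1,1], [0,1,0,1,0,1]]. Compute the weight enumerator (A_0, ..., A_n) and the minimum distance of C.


Weight distribution: A_0 = 1, A_1 = 4, A_2 = 6, A_3 = 4, A_4 = 1. Minimum distance d = 1.

Enumerate all 2^4 = 16 messages m ∈ F_2^4.
For each, compute codeword c = mG in F_2^6, then tally its weight.
  m = 0000 → c = 000000, weight = 0.
  m = 1000 → c = 000110, weight = 2.
  m = 0100 → c = 010000, weight = 1.
  m = 1100 → c = 010110, weight = 3.
  m = 0010 → c = 010111, weight = 4.
  m = 1010 → c = 010001, weight = 2.
  m = 0110 → c = 000111, weight = 3.
  m = 1110 → c = 000001, weight = 1.
  m = 0001 → c = 010101, weight = 3.
  m = 1001 → c = 010011, weight = 3.
  m = 0101 → c = 000101, weight = 2.
  m = 1101 → c = 000011, weight = 2.
  m = 0011 → c = 000010, weight = 1.
  m = 1011 → c = 000100, weight = 1.
  m = 0111 → c = 010010, weight = 2.
  m = 1111 → c = 010100, weight = 2.
Tally weights:
  weight 0: 1 codewords.
  weight 1: 4 codewords.
  weight 2: 6 codewords.
  weight 3: 4 codewords.
  weight 4: 1 codewords.
Minimum distance d = smallest w > 0 with A_w > 0 = 1.
Sanity: Σ A_w = 16 = 2^4 = 16 ✓.


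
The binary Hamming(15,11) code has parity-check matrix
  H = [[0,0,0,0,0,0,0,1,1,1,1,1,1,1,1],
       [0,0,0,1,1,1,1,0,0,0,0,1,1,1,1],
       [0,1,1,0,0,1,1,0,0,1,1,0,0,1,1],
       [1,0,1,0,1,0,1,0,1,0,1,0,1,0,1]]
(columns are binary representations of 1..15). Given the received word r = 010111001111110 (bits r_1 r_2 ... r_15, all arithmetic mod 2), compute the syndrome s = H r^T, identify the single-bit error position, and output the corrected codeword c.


s = (0, 0, 1, 0)^T, error position = 2, corrected codeword c = 000111001111110

Compute s = H r^T mod 2 one row at a time:
  s_1 = 0 + 1 + 1 + 1 + 1 + 1 + 1 + 0 = 6 ≡ 0 (mod 2).
  s_2 = 1 + 1 + 1 + 0 + 1 + 1 + 1 + 0 = 6 ≡ 0 (mod 2).
  s_3 = 1 + 0 + 1 + 0 + 1 + 1 + 1 + 0 = 5 ≡ 1 (mod 2).
  s_4 = 0 + 0 + 1 + 0 + 1 + 1 + 1 + 0 = 4 ≡ 0 (mod 2).
s = (0, 0, 1, 0)^T — this equals column 2 of H (binary 0010), so error is at position 2.
Correct: flip bit 2 of r = 010111001111110 to get c = 000111001111110.


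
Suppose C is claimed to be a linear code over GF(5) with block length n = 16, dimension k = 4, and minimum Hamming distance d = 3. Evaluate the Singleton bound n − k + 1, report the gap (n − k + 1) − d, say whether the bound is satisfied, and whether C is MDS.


Singleton RHS = n − k + 1 = 13, slack = 10, bound satisfied, not MDS.

Singleton bound: d ≤ n − k + 1.
Here n = 16, k = 4, so n − k + 1 = 13.
Given d = 3, check d ≤ 13: YES.
Slack = (n − k + 1) − d = 10.
The code is NOT MDS (slack = 10 > 0).
Description: the claimed parameters are [16, 4, 3]_5; such a code would be non-MDS.


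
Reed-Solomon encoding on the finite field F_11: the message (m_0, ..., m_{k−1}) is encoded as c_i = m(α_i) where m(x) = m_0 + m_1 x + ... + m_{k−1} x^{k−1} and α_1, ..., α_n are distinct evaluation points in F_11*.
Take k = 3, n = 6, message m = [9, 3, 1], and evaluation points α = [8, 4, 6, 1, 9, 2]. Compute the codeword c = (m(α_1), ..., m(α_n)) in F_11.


c = [9, 4, 8, 2, 7, 8]

Message polynomial: m(x) = 9 + 3·x + 1·x^2 (mod 11).
For each evaluation point α_i, compute m(α_i) mod 11:
  α_1 = 8: Horner steps 1 → 0 → 9, so m(8) = 9.
  α_2 = 4: Horner steps 1 → 7 → 4, so m(4) = 4.
  α_3 = 6: Horner steps 1 → 9 → 8, so m(6) = 8.
  α_4 = 1: Horner steps 1 → 4 → 2, so m(1) = 2.
  α_5 = 9: Horner steps 1 → 1 → 7, so m(9) = 7.
  α_6 = 2: Horner steps 1 → 5 → 8, so m(2) = 8.
Codeword c = [9, 4, 8, 2, 7, 8] ∈ F_11^6.


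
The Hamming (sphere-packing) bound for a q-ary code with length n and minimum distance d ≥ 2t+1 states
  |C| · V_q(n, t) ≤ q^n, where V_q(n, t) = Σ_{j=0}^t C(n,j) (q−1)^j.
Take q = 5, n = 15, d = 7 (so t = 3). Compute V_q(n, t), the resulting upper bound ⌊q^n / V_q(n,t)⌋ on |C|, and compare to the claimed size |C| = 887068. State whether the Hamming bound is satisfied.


V_q(n, t) = 30861, q^n = 30517578125, Hamming bound = 988871, |C| = 887068 ≤ bound (satisfied).

Step 1: Compute V_q(n, t) = Σ_{j=0}^3 C(n, j) (q−1)^j.
  j = 0: C(15,0)·(4)^0 = 1·1 = 1.
  j = 1: C(15,1)·(4)^1 = 15·4 = 60.
  j = 2: C(15,2)·(4)^2 = 105·16 = 1680.
  j = 3: C(15,3)·(4)^3 = 455·64 = 29120.
  V_q(n, t) = 1 + 60 + 1680 + 29120 = 30861.
Step 2: q^n = 5^15 = 30517578125.
Step 3: Hamming bound ⌊q^n / V_q(n,t)⌋ = ⌊30517578125/30861⌋ = 988871.
Step 4: Compare |C| = 887068 to 988871: satisfied.
The claimed |C| lies below the Hamming bound.


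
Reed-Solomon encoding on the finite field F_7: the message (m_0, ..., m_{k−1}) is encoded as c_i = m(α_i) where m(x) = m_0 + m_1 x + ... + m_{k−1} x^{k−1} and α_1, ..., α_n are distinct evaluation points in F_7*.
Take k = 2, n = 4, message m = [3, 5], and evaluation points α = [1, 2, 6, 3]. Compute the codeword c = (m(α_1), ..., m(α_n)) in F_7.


c = [1, 6, 5, 4]

Message polynomial: m(x) = 3 + 5·x (mod 7).
For each evaluation point α_i, compute m(α_i) mod 7:
  α_1 = 1: Horner steps 5 → 1, so m(1) = 1.
  α_2 = 2: Horner steps 5 → 6, so m(2) = 6.
  α_3 = 6: Horner steps 5 → 5, so m(6) = 5.
  α_4 = 3: Horner steps 5 → 4, so m(3) = 4.
Codeword c = [1, 6, 5, 4] ∈ F_7^4.


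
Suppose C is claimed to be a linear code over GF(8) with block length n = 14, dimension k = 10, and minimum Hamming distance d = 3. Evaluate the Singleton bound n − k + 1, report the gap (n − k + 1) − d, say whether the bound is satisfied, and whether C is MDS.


Singleton RHS = n − k + 1 = 5, slack = 2, bound satisfied, not MDS.

Singleton bound: d ≤ n − k + 1.
Here n = 14, k = 10, so n − k + 1 = 5.
Given d = 3, check d ≤ 5: YES.
Slack = (n − k + 1) − d = 2.
The code is NOT MDS (slack = 2 > 0).
Description: the claimed parameters are [14, 10, 3]_8; such a code would be non-MDS.


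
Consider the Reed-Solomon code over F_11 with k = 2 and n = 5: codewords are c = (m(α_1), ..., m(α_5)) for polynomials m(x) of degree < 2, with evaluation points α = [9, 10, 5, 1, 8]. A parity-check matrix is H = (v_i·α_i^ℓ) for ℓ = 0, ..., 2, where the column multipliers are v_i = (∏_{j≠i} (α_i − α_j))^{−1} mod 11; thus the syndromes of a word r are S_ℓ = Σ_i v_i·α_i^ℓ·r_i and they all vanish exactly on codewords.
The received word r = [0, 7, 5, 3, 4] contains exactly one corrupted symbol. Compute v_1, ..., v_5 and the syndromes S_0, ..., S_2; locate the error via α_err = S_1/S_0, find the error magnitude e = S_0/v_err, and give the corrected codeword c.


S = (5, 5, 5), error at position 4, error magnitude e = 4, c = [0, 7, 5, 10, 4].

Step 1: column multipliers v_i = (∏_{j≠i}(α_i − α_j))^{−1} mod 11.
  i = 1 (α = 9): (9−10)(9−5)(9−1)(9−8) = (−1)·4·8·1 = −32 ≡ 1, so v_1 = 1^{−1} = 1 (mod 11).
  i = 2 (α = 10): (10−9)(10−5)(10−1)(10−8) = 1·5·9·2 = 90 ≡ 2, so v_2 = 2^{−1} = 6 (mod 11).
  i = 3 (α = 5): (5−9)(5−10)(5−1)(5−8) = (−4)·(−5)·4·(−3) = −240 ≡ 2, so v_3 = 2^{−1} = 6 (mod 11).
  i = 4 (α = 1): (1−9)(1−10)(1−5)(1−8) = (−8)·(−9)·(−4)·(−7) = 2016 ≡ 3, so v_4 = 3^{−1} = 4 (mod 11).
  i = 5 (α = 8): (8−9)(8−10)(8−5)(8−1) = (−1)·(−2)·3·7 = 42 ≡ 9, so v_5 = 9^{−1} = 5 (mod 11).
  v = [1, 6, 6, 4, 5].
Step 2: syndromes of r = [0, 7, 5, 3, 4] (all sums mod 11).
  S_0 = Σ v_i r_i = 1·0 + 6·7 + 6·5 + 4·3 + 5·4 = 104 ≡ 5.
  S_1 = Σ v_i α_i r_i = 1·9·0 + 6·10·7 + 6·5·5 + 4·1·3 + 5·8·4 = 742 ≡ 5.
  α_i^2 mod 11 = [4, 1, 3, 1, 9].
  S_2 = Σ v_i α_i^2 r_i = 1·4·0 + 6·1·7 + 6·3·5 + 4·1·3 + 5·9·4 = 324 ≡ 5.
  S = (5, 5, 5) ≠ 0, so r is not a codeword (an error is present).
Step 3: locate the error. For a single error e at position i, S_ℓ = v_i·e·α_i^ℓ, so α_err = S_1/S_0.
  S_0^{−1} = 5^{−1} = 9 (mod 11), so α_err = 5·9 = 45 ≡ 1 = α_4. Error position i = 4.
  Consistency check: S_2/S_1 = 5·9 = 45 ≡ 1 = α_err ✓ (single-error assumption holds).
Step 4: error magnitude e = S_0/v_4 = S_0·∏_{j≠4}(α_4 − α_j) = 5·3 = 15 ≡ 4 (mod 11).
Step 5: correct position 4: c_4 = r_4 − e = 3 − 4 ≡ 10 (mod 11). Hence c = [0, 7, 5, 10, 4].
  Check: interpolating c through the α_i gives m(x) = 3 + 7·x (degree < 2) with m(α_i) = c_i for every i, so c is indeed a codeword.


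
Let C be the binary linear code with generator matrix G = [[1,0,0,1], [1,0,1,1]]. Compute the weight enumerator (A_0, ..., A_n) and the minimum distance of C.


Weight distribution: A_0 = 1, A_1 = 1, A_2 = 1, A_3 = 1. Minimum distance d = 1.

Enumerate all 2^2 = 4 messages m ∈ F_2^2.
For each, compute codeword c = mG in F_2^4, then tally its weight.
  m = 00 → c = 0000, weight = 0.
  m = 10 → c = 1001, weight = 2.
  m = 01 → c = 1011, weight = 3.
  m = 11 → c = 0010, weight = 1.
Tally weights:
  weight 0: 1 codewords.
  weight 1: 1 codewords.
  weight 2: 1 codewords.
  weight 3: 1 codewords.
Minimum distance d = smallest w > 0 with A_w > 0 = 1.
Sanity: Σ A_w = 4 = 2^2 = 4 ✓.


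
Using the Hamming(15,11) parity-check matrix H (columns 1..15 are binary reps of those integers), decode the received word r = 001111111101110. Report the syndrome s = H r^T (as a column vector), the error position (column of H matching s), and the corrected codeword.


s = (0, 1, 1, 1)^T, error position = 7, corrected codeword c = 001111011101110

Compute s = H r^T mod 2 one row at a time:
  s_1 = 1 + 1 + 1 + 0 + 1 + 1 + 1 + 0 = 6 ≡ 0 (mod 2).
  s_2 = 1 + 1 + 1 + 1 + 1 + 1 + 1 + 0 = 7 ≡ 1 (mod 2).
  s_3 = 0 + 1 + 1 + 1 + 1 + 0 + 1 + 0 = 5 ≡ 1 (mod 2).
  s_4 = 0 + 1 + 1 + 1 + 1 + 0 + 1 + 0 = 5 ≡ 1 (mod 2).
s = (0, 1, 1, 1)^T — this equals column 7 of H (binary 0111), so error is at position 7.
Correct: flip bit 7 of r = 001111111101110 to get c = 001111011101110.


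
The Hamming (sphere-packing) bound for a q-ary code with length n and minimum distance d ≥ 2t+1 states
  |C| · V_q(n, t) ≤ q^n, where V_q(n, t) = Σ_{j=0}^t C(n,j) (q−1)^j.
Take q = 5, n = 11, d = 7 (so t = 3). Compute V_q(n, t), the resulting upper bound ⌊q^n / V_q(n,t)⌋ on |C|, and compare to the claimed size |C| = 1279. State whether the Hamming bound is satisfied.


V_q(n, t) = 11485, q^n = 48828125, Hamming bound = 4251, |C| = 1279 ≤ bound (satisfied).

Step 1: Compute V_q(n, t) = Σ_{j=0}^3 C(n, j) (q−1)^j.
  j = 0: C(11,0)·(4)^0 = 1·1 = 1.
  j = 1: C(11,1)·(4)^1 = 11·4 = 44.
  j = 2: C(11,2)·(4)^2 = 55·16 = 880.
  j = 3: C(11,3)·(4)^3 = 165·64 = 10560.
  V_q(n, t) = 1 + 44 + 880 + 10560 = 11485.
Step 2: q^n = 5^11 = 48828125.
Step 3: Hamming bound ⌊q^n / V_q(n,t)⌋ = ⌊48828125/11485⌋ = 4251.
Step 4: Compare |C| = 1279 to 4251: satisfied.
The claimed |C| lies below the Hamming bound.


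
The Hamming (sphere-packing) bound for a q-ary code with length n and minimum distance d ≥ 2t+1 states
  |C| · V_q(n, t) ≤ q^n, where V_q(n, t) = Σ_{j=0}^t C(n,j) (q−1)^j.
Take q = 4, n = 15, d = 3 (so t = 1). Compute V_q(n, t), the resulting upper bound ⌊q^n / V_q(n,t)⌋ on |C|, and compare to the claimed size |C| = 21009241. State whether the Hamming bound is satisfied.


V_q(n, t) = 46, q^n = 1073741824, Hamming bound = 23342213, |C| = 21009241 ≤ bound (satisfied).

Step 1: Compute V_q(n, t) = Σ_{j=0}^1 C(n, j) (q−1)^j.
  j = 0: C(15,0)·(3)^0 = 1·1 = 1.
  j = 1: C(15,1)·(3)^1 = 15·3 = 45.
  V_q(n, t) = 1 + 45 = 46.
Step 2: q^n = 4^15 = 1073741824.
Step 3: Hamming bound ⌊q^n / V_q(n,t)⌋ = ⌊1073741824/46⌋ = 23342213.
Step 4: Compare |C| = 21009241 to 23342213: satisfied.
The claimed |C| lies below the Hamming bound.


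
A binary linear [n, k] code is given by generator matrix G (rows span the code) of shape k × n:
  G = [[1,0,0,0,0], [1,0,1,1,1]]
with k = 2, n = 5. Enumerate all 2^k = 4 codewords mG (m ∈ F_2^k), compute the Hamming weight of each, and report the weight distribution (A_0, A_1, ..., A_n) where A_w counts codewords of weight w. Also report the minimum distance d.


Weight distribution: A_0 = 1, A_1 = 1, A_3 = 1, A_4 = 1. Minimum distance d = 1.

Enumerate all 2^2 = 4 messages m ∈ F_2^2.
For each, compute codeword c = mG in F_2^5, then tally its weight.
  m = 00 → c = 00000, weight = 0.
  m = 10 → c = 10000, weight = 1.
  m = 01 → c = 10111, weight = 4.
  m = 11 → c = 00111, weight = 3.
Tally weights:
  weight 0: 1 codewords.
  weight 1: 1 codewords.
  weight 3: 1 codewords.
  weight 4: 1 codewords.
Minimum distance d = smallest w > 0 with A_w > 0 = 1.
Sanity: Σ A_w = 4 = 2^2 = 4 ✓.


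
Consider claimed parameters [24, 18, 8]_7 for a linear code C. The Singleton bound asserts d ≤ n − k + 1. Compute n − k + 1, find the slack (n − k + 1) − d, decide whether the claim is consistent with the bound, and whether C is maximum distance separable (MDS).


Singleton RHS = n − k + 1 = 7, slack = -1, bound violated (no such code; not MDS).

Singleton bound: d ≤ n − k + 1.
Here n = 24, k = 18, so n − k + 1 = 7.
Given d = 8, check d ≤ 7: NO.
Slack = (n − k + 1) − d = -1.
The slack is negative: d = 8 exceeds n − k + 1 = 7 by 1, so the Singleton bound is violated and no linear [24, 18, 8]_7 code can exist. In particular it is not MDS (MDS requires d = n − k + 1 exactly).
Description: the claimed parameters are [24, 18, 8]_7; such a code would be impossible (violates the Singleton bound).


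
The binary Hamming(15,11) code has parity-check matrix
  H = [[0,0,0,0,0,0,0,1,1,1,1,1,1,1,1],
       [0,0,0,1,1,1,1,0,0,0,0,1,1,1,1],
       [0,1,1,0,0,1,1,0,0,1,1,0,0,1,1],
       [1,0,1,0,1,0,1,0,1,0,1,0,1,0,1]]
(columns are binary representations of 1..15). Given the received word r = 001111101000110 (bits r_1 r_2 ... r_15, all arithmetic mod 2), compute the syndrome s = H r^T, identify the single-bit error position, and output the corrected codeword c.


s = (1, 0, 0, 1)^T, error position = 9, corrected codeword c = 001111100000110

Compute s = H r^T mod 2 one row at a time:
  s_1 = 0 + 1 + 0 + 0 + 0 + 1 + 1 + 0 = 3 ≡ 1 (mod 2).
  s_2 = 1 + 1 + 1 + 1 + 0 + 1 + 1 + 0 = 6 ≡ 0 (mod 2).
  s_3 = 0 + 1 + 1 + 1 + 0 + 0 + 1 + 0 = 4 ≡ 0 (mod 2).
  s_4 = 0 + 1 + 1 + 1 + 1 + 0 + 1 + 0 = 5 ≡ 1 (mod 2).
s = (1, 0, 0, 1)^T — this equals column 9 of H (binary 1001), so error is at position 9.
Correct: flip bit 9 of r = 001111101000110 to get c = 001111100000110.


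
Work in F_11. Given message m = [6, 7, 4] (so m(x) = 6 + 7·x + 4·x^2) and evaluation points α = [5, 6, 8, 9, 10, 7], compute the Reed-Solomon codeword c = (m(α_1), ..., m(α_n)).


c = [9, 5, 10, 8, 3, 9]

Message polynomial: m(x) = 6 + 7·x + 4·x^2 (mod 11).
For each evaluation point α_i, compute m(α_i) mod 11:
  α_1 = 5: Horner steps 4 → 5 → 9, so m(5) = 9.
  α_2 = 6: Horner steps 4 → 9 → 5, so m(6) = 5.
  α_3 = 8: Horner steps 4 → 6 → 10, so m(8) = 10.
  α_4 = 9: Horner steps 4 → 10 → 8, so m(9) = 8.
  α_5 = 10: Horner steps 4 → 3 → 3, so m(10) = 3.
  α_6 = 7: Horner steps 4 → 2 → 9, so m(7) = 9.
Codeword c = [9, 5, 10, 8, 3, 9] ∈ F_11^6.


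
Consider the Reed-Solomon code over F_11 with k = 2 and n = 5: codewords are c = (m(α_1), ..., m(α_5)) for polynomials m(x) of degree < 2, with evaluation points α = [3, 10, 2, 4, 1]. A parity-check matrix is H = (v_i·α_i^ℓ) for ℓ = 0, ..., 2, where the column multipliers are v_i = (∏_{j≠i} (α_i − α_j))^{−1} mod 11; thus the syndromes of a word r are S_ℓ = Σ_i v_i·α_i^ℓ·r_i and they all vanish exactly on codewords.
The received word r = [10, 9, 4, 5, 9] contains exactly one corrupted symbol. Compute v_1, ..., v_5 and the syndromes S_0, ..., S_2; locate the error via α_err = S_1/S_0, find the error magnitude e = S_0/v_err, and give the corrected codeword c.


S = (10, 1, 10), error at position 2, error magnitude e = 1, c = [10, 8, 4, 5, 9].

Step 1: column multipliers v_i = (∏_{j≠i}(α_i − α_j))^{−1} mod 11.
  i = 1 (α = 3): (3−10)(3−2)(3−4)(3−1) = (−7)·1·(−1)·2 = 14 ≡ 3, so v_1 = 3^{−1} = 4 (mod 11).
  i = 2 (α = 10): (10−3)(10−2)(10−4)(10−1) = 7·8·6·9 = 3024 ≡ 10, so v_2 = 10^{−1} = 10 (mod 11).
  i = 3 (α = 2): (2−3)(2−10)(2−4)(2−1) = (−1)·(−8)·(−2)·1 = −16 ≡ 6, so v_3 = 6^{−1} = 2 (mod 11).
  i = 4 (α = 4): (4−3)(4−10)(4−2)(4−1) = 1·(−6)·2·3 = −36 ≡ 8, so v_4 = 8^{−1} = 7 (mod 11).
  i = 5 (α = 1): (1−3)(1−10)(1−2)(1−4) = (−2)·(−9)·(−1)·(−3) = 54 ≡ 10, so v_5 = 10^{−1} = 10 (mod 11).
  v = [4, 10, 2, 7, 10].
Step 2: syndromes of r = [10, 9, 4, 5, 9] (all sums mod 11).
  S_0 = Σ v_i r_i = 4·10 + 10·9 + 2·4 + 7·5 + 10·9 = 263 ≡ 10.
  S_1 = Σ v_i α_i r_i = 4·3·10 + 10·10·9 + 2·2·4 + 7·4·5 + 10·1·9 = 1266 ≡ 1.
  α_i^2 mod 11 = [9, 1, 4, 5, 1].
  S_2 = Σ v_i α_i^2 r_i = 4·9·10 + 10·1·9 + 2·4·4 + 7·5·5 + 10·1·9 = 747 ≡ 10.
  S = (10, 1, 10) ≠ 0, so r is not a codeword (an error is present).
Step 3: locate the error. For a single error e at position i, S_ℓ = v_i·e·α_i^ℓ, so α_err = S_1/S_0.
  S_0^{−1} = 10^{−1} = 10 (mod 11), so α_err = 1·10 = 10 ≡ 10 = α_2. Error position i = 2.
  Consistency check: S_2/S_1 = 10·1 = 10 ≡ 10 = α_err ✓ (single-error assumption holds).
Step 4: error magnitude e = S_0/v_2 = S_0·∏_{j≠2}(α_2 − α_j) = 10·10 = 100 ≡ 1 (mod 11).
Step 5: correct position 2: c_2 = r_2 − e = 9 − 1 ≡ 8 (mod 11). Hence c = [10, 8, 4, 5, 9].
  Check: interpolating c through the α_i gives m(x) = 3 + 6·x (degree < 2) with m(α_i) = c_i for every i, so c is indeed a codeword.


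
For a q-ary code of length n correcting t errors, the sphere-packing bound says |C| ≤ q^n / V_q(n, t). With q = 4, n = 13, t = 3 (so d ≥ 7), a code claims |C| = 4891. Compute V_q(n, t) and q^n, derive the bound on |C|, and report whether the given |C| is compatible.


V_q(n, t) = 8464, q^n = 67108864, Hamming bound = 7928, |C| = 4891 ≤ bound (satisfied).

Step 1: Compute V_q(n, t) = Σ_{j=0}^3 C(n, j) (q−1)^j.
  j = 0: C(13,0)·(3)^0 = 1·1 = 1.
  j = 1: C(13,1)·(3)^1 = 13·3 = 39.
  j = 2: C(13,2)·(3)^2 = 78·9 = 702.
  j = 3: C(13,3)·(3)^3 = 286·27 = 7722.
  V_q(n, t) = 1 + 39 + 702 + 7722 = 8464.
Step 2: q^n = 4^13 = 67108864.
Step 3: Hamming bound ⌊q^n / V_q(n,t)⌋ = ⌊67108864/8464⌋ = 7928.
Step 4: Compare |C| = 4891 to 7928: satisfied.
The claimed |C| lies below the Hamming bound.


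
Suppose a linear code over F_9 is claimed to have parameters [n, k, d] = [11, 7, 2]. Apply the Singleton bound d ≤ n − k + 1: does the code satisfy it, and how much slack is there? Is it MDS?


Singleton RHS = n − k + 1 = 5, slack = 3, bound satisfied, not MDS.

Singleton bound: d ≤ n − k + 1.
Here n = 11, k = 7, so n − k + 1 = 5.
Given d = 2, check d ≤ 5: YES.
Slack = (n − k + 1) − d = 3.
The code is NOT MDS (slack = 3 > 0).
Description: the claimed parameters are [11, 7, 2]_9; such a code would be non-MDS.


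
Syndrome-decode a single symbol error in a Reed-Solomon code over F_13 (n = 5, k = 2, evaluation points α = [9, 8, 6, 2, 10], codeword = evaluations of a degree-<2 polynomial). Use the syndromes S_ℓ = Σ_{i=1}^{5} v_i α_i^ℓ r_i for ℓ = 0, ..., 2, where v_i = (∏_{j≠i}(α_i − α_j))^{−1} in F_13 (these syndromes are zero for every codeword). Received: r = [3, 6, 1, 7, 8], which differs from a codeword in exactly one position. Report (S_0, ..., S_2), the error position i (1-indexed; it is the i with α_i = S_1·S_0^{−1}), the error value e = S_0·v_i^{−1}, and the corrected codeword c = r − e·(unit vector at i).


S = (9, 7, 4), error at position 2, error magnitude e = 8, c = [3, 11, 1, 7, 8].

Step 1: column multipliers v_i = (∏_{j≠i}(α_i − α_j))^{−1} mod 13.
  i = 1 (α = 9): (9−8)(9−6)(9−2)(9−10) = 1·3·7·(−1) = −21 ≡ 5, so v_1 = 5^{−1} = 8 (mod 13).
  i = 2 (α = 8): (8−9)(8−6)(8−2)(8−10) = (−1)·2·6·(−2) = 24 ≡ 11, so v_2 = 11^{−1} = 6 (mod 13).
  i = 3 (α = 6): (6−9)(6−8)(6−2)(6−10) = (−3)·(−2)·4·(−4) = −96 ≡ 8, so v_3 = 8^{−1} = 5 (mod 13).
  i = 4 (α = 2): (2−9)(2−8)(2−6)(2−10) = (−7)·(−6)·(−4)·(−8) = 1344 ≡ 5, so v_4 = 5^{−1} = 8 (mod 13).
  i = 5 (α = 10): (10−9)(10−8)(10−6)(10−2) = 1·2·4·8 = 64 ≡ 12, so v_5 = 12^{−1} = 12 (mod 13).
  v = [8, 6, 5, 8, 12].
Step 2: syndromes of r = [3, 6, 1, 7, 8] (all sums mod 13).
  S_0 = Σ v_i r_i = 8·3 + 6·6 + 5·1 + 8·7 + 12·8 = 217 ≡ 9.
  S_1 = Σ v_i α_i r_i = 8·9·3 + 6·8·6 + 5·6·1 + 8·2·7 + 12·10·8 = 1606 ≡ 7.
  α_i^2 mod 13 = [3, 12, 10, 4, 9].
  S_2 = Σ v_i α_i^2 r_i = 8·3·3 + 6·12·6 + 5·10·1 + 8·4·7 + 12·9·8 = 1642 ≡ 4.
  S = (9, 7, 4) ≠ 0, so r is not a codeword (an error is present).
Step 3: locate the error. For a single error e at position i, S_ℓ = v_i·e·α_i^ℓ, so α_err = S_1/S_0.
  S_0^{−1} = 9^{−1} = 3 (mod 13), so α_err = 7·3 = 21 ≡ 8 = α_2. Error position i = 2.
  Consistency check: S_2/S_1 = 4·2 = 8 ≡ 8 = α_err ✓ (single-error assumption holds).
Step 4: error magnitude e = S_0/v_2 = S_0·∏_{j≠2}(α_2 − α_j) = 9·11 = 99 ≡ 8 (mod 13).
Step 5: correct position 2: c_2 = r_2 − e = 6 − 8 ≡ 11 (mod 13). Hence c = [3, 11, 1, 7, 8].
  Check: interpolating c through the α_i gives m(x) = 10 + 5·x (degree < 2) with m(α_i) = c_i for every i, so c is indeed a codeword.


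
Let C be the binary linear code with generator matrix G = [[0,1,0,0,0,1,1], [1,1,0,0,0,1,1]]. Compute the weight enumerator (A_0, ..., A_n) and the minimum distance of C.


Weight distribution: A_0 = 1, A_1 = 1, A_3 = 1, A_4 = 1. Minimum distance d = 1.

Enumerate all 2^2 = 4 messages m ∈ F_2^2.
For each, compute codeword c = mG in F_2^7, then tally its weight.
  m = 00 → c = 0000000, weight = 0.
  m = 10 → c = 0100011, weight = 3.
  m = 01 → c = 1100011, weight = 4.
  m = 11 → c = 1000000, weight = 1.
Tally weights:
  weight 0: 1 codewords.
  weight 1: 1 codewords.
  weight 3: 1 codewords.
  weight 4: 1 codewords.
Minimum distance d = smallest w > 0 with A_w > 0 = 1.
Sanity: Σ A_w = 4 = 2^2 = 4 ✓.


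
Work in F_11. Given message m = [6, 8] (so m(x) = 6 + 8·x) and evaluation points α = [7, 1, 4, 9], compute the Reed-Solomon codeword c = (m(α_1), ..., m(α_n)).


c = [7, 3, 5, 1]

Message polynomial: m(x) = 6 + 8·x (mod 11).
For each evaluation point α_i, compute m(α_i) mod 11:
  α_1 = 7: Horner steps 8 → 7, so m(7) = 7.
  α_2 = 1: Horner steps 8 → 3, so m(1) = 3.
  α_3 = 4: Horner steps 8 → 5, so m(4) = 5.
  α_4 = 9: Horner steps 8 → 1, so m(9) = 1.
Codeword c = [7, 3, 5, 1] ∈ F_11^4.


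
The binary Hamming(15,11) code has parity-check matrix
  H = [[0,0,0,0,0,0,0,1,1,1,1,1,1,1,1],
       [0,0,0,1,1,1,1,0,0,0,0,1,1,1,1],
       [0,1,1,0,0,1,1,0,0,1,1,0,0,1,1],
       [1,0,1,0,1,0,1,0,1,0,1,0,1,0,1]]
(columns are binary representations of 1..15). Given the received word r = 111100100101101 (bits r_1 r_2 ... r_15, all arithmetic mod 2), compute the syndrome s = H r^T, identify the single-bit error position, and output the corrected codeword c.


s = (0, 1, 1, 1)^T, error position = 7, corrected codeword c = 111100000101101

Compute s = H r^T mod 2 one row at a time:
  s_1 = 0 + 0 + 1 + 0 + 1 + 1 + 0 + 1 = 4 ≡ 0 (mod 2).
  s_2 = 1 + 0 + 0 + 1 + 1 + 1 + 0 + 1 = 5 ≡ 1 (mod 2).
  s_3 = 1 + 1 + 0 + 1 + 1 + 0 + 0 + 1 = 5 ≡ 1 (mod 2).
  s_4 = 1 + 1 + 0 + 1 + 0 + 0 + 1 + 1 = 5 ≡ 1 (mod 2).
s = (0, 1, 1, 1)^T — this equals column 7 of H (binary 0111), so error is at position 7.
Correct: flip bit 7 of r = 111100100101101 to get c = 111100000101101.


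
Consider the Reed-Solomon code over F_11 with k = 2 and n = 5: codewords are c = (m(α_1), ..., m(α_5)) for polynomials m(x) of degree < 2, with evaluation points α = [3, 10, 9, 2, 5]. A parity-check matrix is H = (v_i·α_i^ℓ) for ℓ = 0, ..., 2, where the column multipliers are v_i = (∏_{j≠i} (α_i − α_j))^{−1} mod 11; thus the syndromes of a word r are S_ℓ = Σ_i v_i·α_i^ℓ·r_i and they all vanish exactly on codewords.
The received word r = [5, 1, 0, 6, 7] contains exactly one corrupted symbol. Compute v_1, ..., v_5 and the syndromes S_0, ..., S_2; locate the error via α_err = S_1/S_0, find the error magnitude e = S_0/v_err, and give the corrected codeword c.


S = (8, 5, 10), error at position 4, error magnitude e = 2, c = [5, 1, 0, 4, 7].

Step 1: column multipliers v_i = (∏_{j≠i}(α_i − α_j))^{−1} mod 11.
  i = 1 (α = 3): (3−10)(3−9)(3−2)(3−5) = (−7)·(−6)·1·(−2) = −84 ≡ 4, so v_1 = 4^{−1} = 3 (mod 11).
  i = 2 (α = 10): (10−3)(10−9)(10−2)(10−5) = 7·1·8·5 = 280 ≡ 5, so v_2 = 5^{−1} = 9 (mod 11).
  i = 3 (α = 9): (9−3)(9−10)(9−2)(9−5) = 6·(−1)·7·4 = −168 ≡ 8, so v_3 = 8^{−1} = 7 (mod 11).
  i = 4 (α = 2): (2−3)(2−10)(2−9)(2−5) = (−1)·(−8)·(−7)·(−3) = 168 ≡ 3, so v_4 = 3^{−1} = 4 (mod 11).
  i = 5 (α = 5): (5−3)(5−10)(5−9)(5−2) = 2·(−5)·(−4)·3 = 120 ≡ 10, so v_5 = 10^{−1} = 10 (mod 11).
  v = [3, 9, 7, 4, 10].
Step 2: syndromes of r = [5, 1, 0, 6, 7] (all sums mod 11).
  S_0 = Σ v_i r_i = 3·5 + 9·1 + 7·0 + 4·6 + 10·7 = 118 ≡ 8.
  S_1 = Σ v_i α_i r_i = 3·3·5 + 9·10·1 + 7·9·0 + 4·2·6 + 10·5·7 = 533 ≡ 5.
  α_i^2 mod 11 = [9, 1, 4, 4, 3].
  S_2 = Σ v_i α_i^2 r_i = 3·9·5 + 9·1·1 + 7·4·0 + 4·4·6 + 10·3·7 = 450 ≡ 10.
  S = (8, 5, 10) ≠ 0, so r is not a codeword (an error is present).
Step 3: locate the error. For a single error e at position i, S_ℓ = v_i·e·α_i^ℓ, so α_err = S_1/S_0.
  S_0^{−1} = 8^{−1} = 7 (mod 11), so α_err = 5·7 = 35 ≡ 2 = α_4. Error position i = 4.
  Consistency check: S_2/S_1 = 10·9 = 90 ≡ 2 = α_err ✓ (single-error assumption holds).
Step 4: error magnitude e = S_0/v_4 = S_0·∏_{j≠4}(α_4 − α_j) = 8·3 = 24 ≡ 2 (mod 11).
Step 5: correct position 4: c_4 = r_4 − e = 6 − 2 ≡ 4 (mod 11). Hence c = [5, 1, 0, 4, 7].
  Check: interpolating c through the α_i gives m(x) = 2 + 1·x (degree < 2) with m(α_i) = c_i for every i, so c is indeed a codeword.


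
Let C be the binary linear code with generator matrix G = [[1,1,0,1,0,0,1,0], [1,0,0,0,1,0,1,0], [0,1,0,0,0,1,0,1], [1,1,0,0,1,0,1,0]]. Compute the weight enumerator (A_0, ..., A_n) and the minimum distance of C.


Weight distribution: A_0 = 1, A_1 = 1, A_2 = 2, A_3 = 4, A_4 = 3, A_5 = 3, A_6 = 2. Minimum distance d = 1.

Enumerate all 2^4 = 16 messages m ∈ F_2^4.
For each, compute codeword c = mG in F_2^8, then tally its weight.
  m = 0000 → c = 00000000, weight = 0.
  m = 1000 → c = 11010010, weight = 4.
  m = 0100 → c = 10001010, weight = 3.
  m = 1100 → c = 01011000, weight = 3.
  m = 0010 → c = 01000101, weight = 3.
  m = 1010 → c = 10010111, weight = 5.
  m = 0110 → c = 11001111, weight = 6.
  m = 1110 → c = 00011101, weight = 4.
  m = 0001 → c = 11001010, weight = 4.
  m = 1001 → c = 00011000, weight = 2.
  m = 0101 → c = 01000000, weight = 1.
  m = 1101 → c = 10010010, weight = 3.
  m = 0011 → c = 10001111, weight = 5.
  m = 1011 → c = 01011101, weight = 5.
  m = 0111 → c = 00000101, weight = 2.
  m = 1111 → c = 11010111, weight = 6.
Tally weights:
  weight 0: 1 codewords.
  weight 1: 1 codewords.
  weight 2: 2 codewords.
  weight 3: 4 codewords.
  weight 4: 3 codewords.
  weight 5: 3 codewords.
  weight 6: 2 codewords.
Minimum distance d = smallest w > 0 with A_w > 0 = 1.
Sanity: Σ A_w = 16 = 2^4 = 16 ✓.


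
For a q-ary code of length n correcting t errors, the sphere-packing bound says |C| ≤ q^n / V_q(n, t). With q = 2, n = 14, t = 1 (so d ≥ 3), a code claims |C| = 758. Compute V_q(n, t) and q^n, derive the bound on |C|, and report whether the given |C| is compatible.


V_q(n, t) = 15, q^n = 16384, Hamming bound = 1092, |C| = 758 ≤ bound (satisfied).

Step 1: Compute V_q(n, t) = Σ_{j=0}^1 C(n, j) (q−1)^j.
  j = 0: C(14,0)·(1)^0 = 1·1 = 1.
  j = 1: C(14,1)·(1)^1 = 14·1 = 14.
  V_q(n, t) = 1 + 14 = 15.
Step 2: q^n = 2^14 = 16384.
Step 3: Hamming bound ⌊q^n / V_q(n,t)⌋ = ⌊16384/15⌋ = 1092.
Step 4: Compare |C| = 758 to 1092: satisfied.
The claimed |C| lies below the Hamming bound.


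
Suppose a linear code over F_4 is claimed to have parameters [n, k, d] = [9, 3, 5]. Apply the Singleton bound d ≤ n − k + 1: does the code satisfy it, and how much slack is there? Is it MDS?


Singleton RHS = n − k + 1 = 7, slack = 2, bound satisfied, not MDS.

Singleton bound: d ≤ n − k + 1.
Here n = 9, k = 3, so n − k + 1 = 7.
Given d = 5, check d ≤ 7: YES.
Slack = (n − k + 1) − d = 2.
The code is NOT MDS (slack = 2 > 0).
Description: the claimed parameters are [9, 3, 5]_4; such a code would be non-MDS.


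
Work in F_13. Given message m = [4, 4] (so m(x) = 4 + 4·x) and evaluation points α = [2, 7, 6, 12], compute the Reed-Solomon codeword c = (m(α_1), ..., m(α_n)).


c = [12, 6, 2, 0]

Message polynomial: m(x) = 4 + 4·x (mod 13).
For each evaluation point α_i, compute m(α_i) mod 13:
  α_1 = 2: Horner steps 4 → 12, so m(2) = 12.
  α_2 = 7: Horner steps 4 → 6, so m(7) = 6.
  α_3 = 6: Horner steps 4 → 2, so m(6) = 2.
  α_4 = 12: Horner steps 4 → 0, so m(12) = 0.
Codeword c = [12, 6, 2, 0] ∈ F_13^4.


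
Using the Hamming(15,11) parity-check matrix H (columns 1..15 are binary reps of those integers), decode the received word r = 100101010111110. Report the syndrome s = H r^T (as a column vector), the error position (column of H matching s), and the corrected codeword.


s = (0, 1, 0, 1)^T, error position = 5, corrected codeword c = 100111010111110

Compute s = H r^T mod 2 one row at a time:
  s_1 = 1 + 0 + 1 + 1 + 1 + 1 + 1 + 0 = 6 ≡ 0 (mod 2).
  s_2 = 1 + 0 + 1 + 0 + 1 + 1 + 1 + 0 = 5 ≡ 1 (mod 2).
  s_3 = 0 + 0 + 1 + 0 + 1 + 1 + 1 + 0 = 4 ≡ 0 (mod 2).
  s_4 = 1 + 0 + 0 + 0 + 0 + 1 + 1 + 0 = 3 ≡ 1 (mod 2).
s = (0, 1, 0, 1)^T — this equals column 5 of H (binary 0101), so error is at position 5.
Correct: flip bit 5 of r = 100101010111110 to get c = 100111010111110.


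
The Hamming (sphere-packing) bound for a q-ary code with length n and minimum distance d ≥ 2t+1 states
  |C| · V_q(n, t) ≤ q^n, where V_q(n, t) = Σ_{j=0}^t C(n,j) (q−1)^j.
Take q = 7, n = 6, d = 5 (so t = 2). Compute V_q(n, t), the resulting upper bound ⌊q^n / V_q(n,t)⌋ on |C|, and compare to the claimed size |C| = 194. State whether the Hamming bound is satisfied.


V_q(n, t) = 577, q^n = 117649, Hamming bound = 203, |C| = 194 ≤ bound (satisfied).

Step 1: Compute V_q(n, t) = Σ_{j=0}^2 C(n, j) (q−1)^j.
  j = 0: C(6,0)·(6)^0 = 1·1 = 1.
  j = 1: C(6,1)·(6)^1 = 6·6 = 36.
  j = 2: C(6,2)·(6)^2 = 15·36 = 540.
  V_q(n, t) = 1 + 36 + 540 = 577.
Step 2: q^n = 7^6 = 117649.
Step 3: Hamming bound ⌊q^n / V_q(n,t)⌋ = ⌊117649/577⌋ = 203.
Step 4: Compare |C| = 194 to 203: satisfied.
The claimed |C| lies below the Hamming bound.


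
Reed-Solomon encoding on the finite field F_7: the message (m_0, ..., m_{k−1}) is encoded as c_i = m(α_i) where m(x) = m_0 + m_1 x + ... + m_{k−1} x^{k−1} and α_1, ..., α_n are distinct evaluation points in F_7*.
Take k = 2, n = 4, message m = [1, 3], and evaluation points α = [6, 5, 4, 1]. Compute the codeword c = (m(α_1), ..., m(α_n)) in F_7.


c = [5, 2, 6, 4]

Message polynomial: m(x) = 1 + 3·x (mod 7).
For each evaluation point α_i, compute m(α_i) mod 7:
  α_1 = 6: Horner steps 3 → 5, so m(6) = 5.
  α_2 = 5: Horner steps 3 → 2, so m(5) = 2.
  α_3 = 4: Horner steps 3 → 6, so m(4) = 6.
  α_4 = 1: Horner steps 3 → 4, so m(1) = 4.
Codeword c = [5, 2, 6, 4] ∈ F_7^4.


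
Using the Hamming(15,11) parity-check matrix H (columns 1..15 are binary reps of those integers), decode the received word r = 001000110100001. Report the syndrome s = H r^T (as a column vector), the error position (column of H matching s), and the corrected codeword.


s = (1, 0, 0, 1)^T, error position = 9, corrected codeword c = 001000111100001

Compute s = H r^T mod 2 one row at a time:
  s_1 = 1 + 0 + 1 + 0 + 0 + 0 + 0 + 1 = 3 ≡ 1 (mod 2).
  s_2 = 0 + 0 + 0 + 1 + 0 + 0 + 0 + 1 = 2 ≡ 0 (mod 2).
  s_3 = 0 + 1 + 0 + 1 + 1 + 0 + 0 + 1 = 4 ≡ 0 (mod 2).
  s_4 = 0 + 1 + 0 + 1 + 0 + 0 + 0 + 1 = 3 ≡ 1 (mod 2).
s = (1, 0, 0, 1)^T — this equals column 9 of H (binary 1001), so error is at position 9.
Correct: flip bit 9 of r = 001000110100001 to get c = 001000111100001.


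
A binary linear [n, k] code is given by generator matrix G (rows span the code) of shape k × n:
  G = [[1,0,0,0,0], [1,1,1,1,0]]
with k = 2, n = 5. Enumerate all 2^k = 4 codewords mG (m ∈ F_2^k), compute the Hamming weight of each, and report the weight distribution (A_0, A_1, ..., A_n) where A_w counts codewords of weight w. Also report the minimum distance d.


Weight distribution: A_0 = 1, A_1 = 1, A_3 = 1, A_4 = 1. Minimum distance d = 1.

Enumerate all 2^2 = 4 messages m ∈ F_2^2.
For each, compute codeword c = mG in F_2^5, then tally its weight.
  m = 00 → c = 00000, weight = 0.
  m = 10 → c = 10000, weight = 1.
  m = 01 → c = 11110, weight = 4.
  m = 11 → c = 01110, weight = 3.
Tally weights:
  weight 0: 1 codewords.
  weight 1: 1 codewords.
  weight 3: 1 codewords.
  weight 4: 1 codewords.
Minimum distance d = smallest w > 0 with A_w > 0 = 1.
Sanity: Σ A_w = 4 = 2^2 = 4 ✓.


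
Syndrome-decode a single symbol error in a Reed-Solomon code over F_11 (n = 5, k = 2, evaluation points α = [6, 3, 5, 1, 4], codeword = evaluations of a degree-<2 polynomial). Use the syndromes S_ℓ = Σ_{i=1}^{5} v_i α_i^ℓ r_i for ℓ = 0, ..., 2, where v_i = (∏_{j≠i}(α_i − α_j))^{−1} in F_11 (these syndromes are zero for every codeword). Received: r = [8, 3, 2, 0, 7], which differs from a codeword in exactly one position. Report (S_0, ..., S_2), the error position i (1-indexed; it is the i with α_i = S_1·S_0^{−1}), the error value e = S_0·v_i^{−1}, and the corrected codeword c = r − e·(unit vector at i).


S = (9, 5, 4), error at position 2, error magnitude e = 2, c = [8, 1, 2, 0, 7].

Step 1: column multipliers v_i = (∏_{j≠i}(α_i − α_j))^{−1} mod 11.
  i = 1 (α = 6): (6−3)(6−5)(6−1)(6−4) = 3·1·5·2 = 30 ≡ 8, so v_1 = 8^{−1} = 7 (mod 11).
  i = 2 (α = 3): (3−6)(3−5)(3−1)(3−4) = (−3)·(−2)·2·(−1) = −12 ≡ 10, so v_2 = 10^{−1} = 10 (mod 11).
  i = 3 (α = 5): (5−6)(5−3)(5−1)(5−4) = (−1)·2·4·1 = −8 ≡ 3, so v_3 = 3^{−1} = 4 (mod 11).
  i = 4 (α = 1): (1−6)(1−3)(1−5)(1−4) = (−5)·(−2)·(−4)·(−3) = 120 ≡ 10, so v_4 = 10^{−1} = 10 (mod 11).
  i = 5 (α = 4): (4−6)(4−3)(4−5)(4−1) = (−2)·1·(−1)·3 = 6 ≡ 6, so v_5 = 6^{−1} = 2 (mod 11).
  v = [7, 10, 4, 10, 2].
Step 2: syndromes of r = [8, 3, 2, 0, 7] (all sums mod 11).
  S_0 = Σ v_i r_i = 7·8 + 10·3 + 4·2 + 10·0 + 2·7 = 108 ≡ 9.
  S_1 = Σ v_i α_i r_i = 7·6·8 + 10·3·3 + 4·5·2 + 10·1·0 + 2·4·7 = 522 ≡ 5.
  α_i^2 mod 11 = [3, 9, 3, 1, 5].
  S_2 = Σ v_i α_i^2 r_i = 7·3·8 + 10·9·3 + 4·3·2 + 10·1·0 + 2·5·7 = 532 ≡ 4.
  S = (9, 5, 4) ≠ 0, so r is not a codeword (an error is present).
Step 3: locate the error. For a single error e at position i, S_ℓ = v_i·e·α_i^ℓ, so α_err = S_1/S_0.
  S_0^{−1} = 9^{−1} = 5 (mod 11), so α_err = 5·5 = 25 ≡ 3 = α_2. Error position i = 2.
  Consistency check: S_2/S_1 = 4·9 = 36 ≡ 3 = α_err ✓ (single-error assumption holds).
Step 4: error magnitude e = S_0/v_2 = S_0·∏_{j≠2}(α_2 − α_j) = 9·10 = 90 ≡ 2 (mod 11).
Step 5: correct position 2: c_2 = r_2 − e = 3 − 2 ≡ 1 (mod 11). Hence c = [8, 1, 2, 0, 7].
  Check: interpolating c through the α_i gives m(x) = 5 + 6·x (degree < 2) with m(α_i) = c_i for every i, so c is indeed a codeword.


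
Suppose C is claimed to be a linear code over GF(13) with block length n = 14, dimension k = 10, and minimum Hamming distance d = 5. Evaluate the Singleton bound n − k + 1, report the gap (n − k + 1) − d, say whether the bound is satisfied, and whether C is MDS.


Singleton RHS = n − k + 1 = 5, slack = 0, bound satisfied, MDS.

Singleton bound: d ≤ n − k + 1.
Here n = 14, k = 10, so n − k + 1 = 5.
Given d = 5, check d ≤ 5: YES.
Slack = (n − k + 1) − d = 0.
The code is MDS (slack = 0).
Description: the claimed parameters are [14, 10, 5]_13; such a code would be MDS (meets Singleton bound).


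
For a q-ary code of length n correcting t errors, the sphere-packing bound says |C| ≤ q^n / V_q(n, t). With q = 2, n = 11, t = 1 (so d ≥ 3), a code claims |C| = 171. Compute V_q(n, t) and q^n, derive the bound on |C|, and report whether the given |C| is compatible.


V_q(n, t) = 12, q^n = 2048, Hamming bound = 170, |C| = 171 > bound (violated).

Step 1: Compute V_q(n, t) = Σ_{j=0}^1 C(n, j) (q−1)^j.
  j = 0: C(11,0)·(1)^0 = 1·1 = 1.
  j = 1: C(11,1)·(1)^1 = 11·1 = 11.
  V_q(n, t) = 1 + 11 = 12.
Step 2: q^n = 2^11 = 2048.
Step 3: Hamming bound ⌊q^n / V_q(n,t)⌋ = ⌊2048/12⌋ = 170.
Step 4: Compare |C| = 171 to 170: violated.
The claimed |C| lies above the Hamming bound, so no 2-ary code of length 11 with d ≥ 3 can have 171 codewords.


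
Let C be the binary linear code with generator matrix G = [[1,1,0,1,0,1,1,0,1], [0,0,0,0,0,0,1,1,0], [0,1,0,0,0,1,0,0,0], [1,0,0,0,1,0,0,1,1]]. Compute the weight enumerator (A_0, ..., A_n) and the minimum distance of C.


Weight distribution: A_0 = 1, A_2 = 3, A_4 = 7, A_6 = 5. Minimum distance d = 2.

Enumerate all 2^4 = 16 messages m ∈ F_2^4.
For each, compute codeword c = mG in F_2^9, then tally its weight.
  m = 0000 → c = 000000000, weight = 0.
  m = 1000 → c = 110101101, weight = 6.
  m = 0100 → c = 000000110, weight = 2.
  m = 1100 → c = 110101011, weight = 6.
  m = 0010 → c = 010001000, weight = 2.
  m = 1010 → c = 100100101, weight = 4.
  m = 0110 → c = 010001110, weight = 4.
  m = 1110 → c = 100100011, weight = 4.
  m = 0001 → c = 100010011, weight = 4.
  m = 1001 → c = 010111110, weight = 6.
  m = 0101 → c = 100010101, weight = 4.
  m = 1101 → c = 010111000, weight = 4.
  m = 0011 → c = 110011011, weight = 6.
  m = 1011 → c = 000110110, weight = 4.
  m = 0111 → c = 110011101, weight = 6.
  m = 1111 → c = 000110000, weight = 2.
Tally weights:
  weight 0: 1 codewords.
  weight 2: 3 codewords.
  weight 4: 7 codewords.
  weight 6: 5 codewords.
Minimum distance d = smallest w > 0 with A_w > 0 = 2.
Sanity: Σ A_w = 16 = 2^4 = 16 ✓.


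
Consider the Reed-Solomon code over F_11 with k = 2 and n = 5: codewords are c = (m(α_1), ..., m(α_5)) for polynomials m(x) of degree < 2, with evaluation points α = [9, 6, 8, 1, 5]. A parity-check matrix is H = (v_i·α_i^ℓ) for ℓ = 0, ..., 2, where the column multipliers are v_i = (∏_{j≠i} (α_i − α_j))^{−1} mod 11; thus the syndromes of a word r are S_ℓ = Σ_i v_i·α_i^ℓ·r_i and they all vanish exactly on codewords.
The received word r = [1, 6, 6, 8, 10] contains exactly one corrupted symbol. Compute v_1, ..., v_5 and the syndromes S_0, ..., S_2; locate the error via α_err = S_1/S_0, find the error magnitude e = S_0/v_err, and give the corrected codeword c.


S = (7, 9, 10), error at position 2, error magnitude e = 1, c = [1, 5, 6, 8, 10].

Step 1: column multipliers v_i = (∏_{j≠i}(α_i − α_j))^{−1} mod 11.
  i = 1 (α = 9): (9−6)(9−8)(9−1)(9−5) = 3·1·8·4 = 96 ≡ 8, so v_1 = 8^{−1} = 7 (mod 11).
  i = 2 (α = 6): (6−9)(6−8)(6−1)(6−5) = (−3)·(−2)·5·1 = 30 ≡ 8, so v_2 = 8^{−1} = 7 (mod 11).
  i = 3 (α = 8): (8−9)(8−6)(8−1)(8−5) = (−1)·2·7·3 = −42 ≡ 2, so v_3 = 2^{−1} = 6 (mod 11).
  i = 4 (α = 1): (1−9)(1−6)(1−8)(1−5) = (−8)·(−5)·(−7)·(−4) = 1120 ≡ 9, so v_4 = 9^{−1} = 5 (mod 11).
  i = 5 (α = 5): (5−9)(5−6)(5−8)(5−1) = (−4)·(−1)·(−3)·4 = −48 ≡ 7, so v_5 = 7^{−1} = 8 (mod 11).
  v = [7, 7, 6, 5, 8].
Step 2: syndromes of r = [1, 6, 6, 8, 10] (all sums mod 11).
  S_0 = Σ v_i r_i = 7·1 + 7·6 + 6·6 + 5·8 + 8·10 = 205 ≡ 7.
  S_1 = Σ v_i α_i r_i = 7·9·1 + 7·6·6 + 6·8·6 + 5·1·8 + 8·5·10 = 1043 ≡ 9.
  α_i^2 mod 11 = [4, 3, 9, 1, 3].
  S_2 = Σ v_i α_i^2 r_i = 7·4·1 + 7·3·6 + 6·9·6 + 5·1·8 + 8·3·10 = 758 ≡ 10.
  S = (7, 9, 10) ≠ 0, so r is not a codeword (an error is present).
Step 3: locate the error. For a single error e at position i, S_ℓ = v_i·e·α_i^ℓ, so α_err = S_1/S_0.
  S_0^{−1} = 7^{−1} = 8 (mod 11), so α_err = 9·8 = 72 ≡ 6 = α_2. Error position i = 2.
  Consistency check: S_2/S_1 = 10·5 = 50 ≡ 6 = α_err ✓ (single-error assumption holds).
Step 4: error magnitude e = S_0/v_2 = S_0·∏_{j≠2}(α_2 − α_j) = 7·8 = 56 ≡ 1 (mod 11).
Step 5: correct position 2: c_2 = r_2 − e = 6 − 1 ≡ 5 (mod 11). Hence c = [1, 5, 6, 8, 10].
  Check: interpolating c through the α_i gives m(x) = 2 + 6·x (degree < 2) with m(α_i) = c_i for every i, so c is indeed a codeword.
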